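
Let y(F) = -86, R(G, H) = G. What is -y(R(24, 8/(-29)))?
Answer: 86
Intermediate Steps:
-y(R(24, 8/(-29))) = -1*(-86) = 86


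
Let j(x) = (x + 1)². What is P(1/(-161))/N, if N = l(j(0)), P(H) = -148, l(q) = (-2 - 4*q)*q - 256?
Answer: 74/131 ≈ 0.56489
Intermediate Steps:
j(x) = (1 + x)²
l(q) = -256 + q*(-2 - 4*q) (l(q) = q*(-2 - 4*q) - 256 = -256 + q*(-2 - 4*q))
N = -262 (N = -256 - 4*(1 + 0)⁴ - 2*(1 + 0)² = -256 - 4*(1²)² - 2*1² = -256 - 4*1² - 2*1 = -256 - 4*1 - 2 = -256 - 4 - 2 = -262)
P(1/(-161))/N = -148/(-262) = -148*(-1/262) = 74/131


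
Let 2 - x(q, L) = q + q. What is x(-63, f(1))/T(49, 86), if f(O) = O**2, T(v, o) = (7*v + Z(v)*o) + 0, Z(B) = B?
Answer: 128/4557 ≈ 0.028089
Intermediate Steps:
T(v, o) = 7*v + o*v (T(v, o) = (7*v + v*o) + 0 = (7*v + o*v) + 0 = 7*v + o*v)
x(q, L) = 2 - 2*q (x(q, L) = 2 - (q + q) = 2 - 2*q)
x(-63, f(1))/T(49, 86) = (2 - 2*(-63))/((49*(7 + 86))) = (2 + 126)/((49*93)) = 128/4557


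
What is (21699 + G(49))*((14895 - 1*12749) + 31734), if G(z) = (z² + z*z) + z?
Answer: 899514000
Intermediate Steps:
G(z) = z + 2*z² (G(z) = (z² + z²) + z = 2*z² + z = z + 2*z²)
(21699 + G(49))*((14895 - 1*12749) + 31734) = (21699 + 49*(1 + 2*49))*((14895 - 1*12749) + 31734) = (21699 + 49*(1 + 98))*((14895 - 12749) + 31734) = (21699 + 49*99)*(2146 + 31734) = (21699 + 4851)*33880 = 26550*33880 = 899514000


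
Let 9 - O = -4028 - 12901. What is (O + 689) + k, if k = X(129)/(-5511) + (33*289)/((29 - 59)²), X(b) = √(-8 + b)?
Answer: 294547831/16700 ≈ 17638.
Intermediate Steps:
O = 16938 (O = 9 - (-4028 - 12901) = 9 - 1*(-16929) = 9 + 16929 = 16938)
k = 176931/16700 (k = √(-8 + 129)/(-5511) + (33*289)/((29 - 59)²) = √121*(-1/5511) + 9537/((-30)²) = 11*(-1/5511) + 9537/900 = -1/501 + 9537*(1/900) = -1/501 + 3179/300 = 176931/16700 ≈ 10.595)
(O + 689) + k = (16938 + 689) + 176931/16700 = 17627 + 176931/16700 = 294547831/16700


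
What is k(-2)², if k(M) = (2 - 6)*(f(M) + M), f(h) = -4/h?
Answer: 0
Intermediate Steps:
k(M) = -4*M + 16/M (k(M) = (2 - 6)*(-4/M + M) = -4*(M - 4/M) = -4*M + 16/M)
k(-2)² = (-4*(-2) + 16/(-2))² = (8 + 16*(-½))² = (8 - 8)² = 0² = 0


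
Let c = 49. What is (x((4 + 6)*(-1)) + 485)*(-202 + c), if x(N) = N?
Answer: -72675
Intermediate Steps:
(x((4 + 6)*(-1)) + 485)*(-202 + c) = ((4 + 6)*(-1) + 485)*(-202 + 49) = (10*(-1) + 485)*(-153) = (-10 + 485)*(-153) = 475*(-153) = -72675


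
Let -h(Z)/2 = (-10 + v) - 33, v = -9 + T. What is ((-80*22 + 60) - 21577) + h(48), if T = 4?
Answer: -23181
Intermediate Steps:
v = -5 (v = -9 + 4 = -5)
h(Z) = 96 (h(Z) = -2*((-10 - 5) - 33) = -2*(-15 - 33) = -2*(-48) = 96)
((-80*22 + 60) - 21577) + h(48) = ((-80*22 + 60) - 21577) + 96 = ((-1760 + 60) - 21577) + 96 = (-1700 - 21577) + 96 = -23277 + 96 = -23181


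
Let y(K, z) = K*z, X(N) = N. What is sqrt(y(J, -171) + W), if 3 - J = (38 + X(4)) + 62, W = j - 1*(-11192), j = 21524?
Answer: sqrt(49987) ≈ 223.58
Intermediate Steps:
W = 32716 (W = 21524 - 1*(-11192) = 21524 + 11192 = 32716)
J = -101 (J = 3 - ((38 + 4) + 62) = 3 - (42 + 62) = 3 - 1*104 = 3 - 104 = -101)
sqrt(y(J, -171) + W) = sqrt(-101*(-171) + 32716) = sqrt(17271 + 32716) = sqrt(49987)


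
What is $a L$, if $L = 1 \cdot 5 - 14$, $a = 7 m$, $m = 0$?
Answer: $0$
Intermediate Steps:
$a = 0$ ($a = 7 \cdot 0 = 0$)
$L = -9$ ($L = 5 - 14 = -9$)
$a L = 0 \left(-9\right) = 0$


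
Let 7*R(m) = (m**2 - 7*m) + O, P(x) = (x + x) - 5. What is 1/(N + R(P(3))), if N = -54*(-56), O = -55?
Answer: 7/21107 ≈ 0.00033164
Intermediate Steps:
P(x) = -5 + 2*x (P(x) = 2*x - 5 = -5 + 2*x)
N = 3024
R(m) = -55/7 - m + m**2/7 (R(m) = ((m**2 - 7*m) - 55)/7 = (-55 + m**2 - 7*m)/7 = -55/7 - m + m**2/7)
1/(N + R(P(3))) = 1/(3024 + (-55/7 - (-5 + 2*3) + (-5 + 2*3)**2/7)) = 1/(3024 + (-55/7 - (-5 + 6) + (-5 + 6)**2/7)) = 1/(3024 + (-55/7 - 1*1 + (1/7)*1**2)) = 1/(3024 + (-55/7 - 1 + (1/7)*1)) = 1/(3024 + (-55/7 - 1 + 1/7)) = 1/(3024 - 61/7) = 1/(21107/7) = 7/21107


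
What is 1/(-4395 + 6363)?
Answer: 1/1968 ≈ 0.00050813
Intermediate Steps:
1/(-4395 + 6363) = 1/1968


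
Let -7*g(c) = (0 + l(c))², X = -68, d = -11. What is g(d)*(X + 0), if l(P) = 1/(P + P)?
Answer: 17/847 ≈ 0.020071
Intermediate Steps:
l(P) = 1/(2*P)
g(c) = -1/(28*c²) (g(c) = -(0 + 1/(2*c))²/7 = -1/(4*c²)/7 = -1/(28*c²))
g(d)*(X + 0) = (-1/28/(-11)²)*(-68 + 0) = -1/28*1/121*(-68) = -1/3388*(-68) = 17/847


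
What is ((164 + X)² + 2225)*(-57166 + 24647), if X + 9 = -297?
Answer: -728067891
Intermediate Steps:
X = -306 (X = -9 - 297 = -306)
((164 + X)² + 2225)*(-57166 + 24647) = ((164 - 306)² + 2225)*(-57166 + 24647) = ((-142)² + 2225)*(-32519) = (20164 + 2225)*(-32519) = 22389*(-32519) = -728067891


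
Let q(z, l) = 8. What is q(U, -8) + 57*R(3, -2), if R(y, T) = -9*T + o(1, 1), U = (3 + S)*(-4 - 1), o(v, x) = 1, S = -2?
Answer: 1091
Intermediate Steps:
U = -5 (U = (3 - 2)*(-4 - 1) = 1*(-5) = -5)
R(y, T) = 1 - 9*T (R(y, T) = -9*T + 1 = 1 - 9*T)
q(U, -8) + 57*R(3, -2) = 8 + 57*(1 - 9*(-2)) = 8 + 57*(1 + 18) = 8 + 57*19 = 8 + 1083 = 1091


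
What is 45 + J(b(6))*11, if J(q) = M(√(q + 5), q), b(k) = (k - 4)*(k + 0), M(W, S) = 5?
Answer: 100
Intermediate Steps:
b(k) = k*(-4 + k) (b(k) = (-4 + k)*k = k*(-4 + k))
J(q) = 5
45 + J(b(6))*11 = 45 + 5*11 = 45 + 55 = 100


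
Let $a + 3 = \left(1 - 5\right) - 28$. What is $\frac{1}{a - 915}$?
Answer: $- \frac{1}{950} \approx -0.0010526$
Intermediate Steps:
$a = -35$ ($a = -3 + \left(\left(1 - 5\right) - 28\right) = -3 - 32 = -35$)
$\frac{1}{a - 915} = \frac{1}{-35 - 915} = \frac{1}{-950} = - \frac{1}{950}$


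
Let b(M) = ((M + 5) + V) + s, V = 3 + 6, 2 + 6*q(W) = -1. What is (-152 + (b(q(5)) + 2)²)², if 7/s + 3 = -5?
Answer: 15689521/4096 ≈ 3830.4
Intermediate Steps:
s = -7/8 (s = 7/(-3 - 5) = 7/(-8) = 7*(-⅛) = -7/8 ≈ -0.87500)
q(W) = -½ (q(W) = -⅓ + (⅙)*(-1) = -⅓ - ⅙ = -½)
V = 9
b(M) = 105/8 + M (b(M) = ((M + 5) + 9) - 7/8 = ((5 + M) + 9) - 7/8 = (14 + M) - 7/8 = 105/8 + M)
(-152 + (b(q(5)) + 2)²)² = (-152 + ((105/8 - ½) + 2)²)² = (-152 + (101/8 + 2)²)² = (-152 + (117/8)²)² = (-152 + 13689/64)² = (3961/64)² = 15689521/4096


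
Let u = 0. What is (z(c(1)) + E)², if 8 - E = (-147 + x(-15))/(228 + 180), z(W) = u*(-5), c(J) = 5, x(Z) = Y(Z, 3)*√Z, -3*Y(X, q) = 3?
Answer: (3411 + I*√15)²/166464 ≈ 69.894 + 0.15872*I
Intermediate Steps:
Y(X, q) = -1 (Y(X, q) = -⅓*3 = -1)
x(Z) = -√Z
z(W) = 0 (z(W) = 0*(-5) = 0)
E = 1137/136 + I*√15/408 (E = 8 - (-147 - √(-15))/(228 + 180) = 8 - (-147 - I*√15)/408 = 8 - (-49/136 - I*√15/408) = 8 + (49/136 + I*√15/408) = 1137/136 + I*√15/408 ≈ 8.3603 + 0.0094926*I)
(z(c(1)) + E)² = (0 + (1137/136 + I*√15/408))² = (1137/136 + I*√15/408)²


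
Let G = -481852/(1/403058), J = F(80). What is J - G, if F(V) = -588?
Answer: 194214302828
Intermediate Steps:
J = -588
G = -194214303416 (G = -481852/1/403058 = -481852*403058 = -194214303416)
J - G = -588 - 1*(-194214303416) = -588 + 194214303416 = 194214302828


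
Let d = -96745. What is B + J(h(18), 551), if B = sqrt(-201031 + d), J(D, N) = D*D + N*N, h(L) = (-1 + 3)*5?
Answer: 303701 + 4*I*sqrt(18611) ≈ 3.037e+5 + 545.69*I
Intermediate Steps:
h(L) = 10 (h(L) = 2*5 = 10)
J(D, N) = D**2 + N**2
B = 4*I*sqrt(18611) (B = sqrt(-201031 - 96745) = sqrt(-297776) = 4*I*sqrt(18611) ≈ 545.69*I)
B + J(h(18), 551) = 4*I*sqrt(18611) + (10**2 + 551**2) = 4*I*sqrt(18611) + (100 + 303601) = 4*I*sqrt(18611) + 303701 = 303701 + 4*I*sqrt(18611)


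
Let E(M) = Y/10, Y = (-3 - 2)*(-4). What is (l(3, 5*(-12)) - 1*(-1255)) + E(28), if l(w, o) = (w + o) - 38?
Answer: 1162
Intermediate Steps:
Y = 20 (Y = -5*(-4) = 20)
E(M) = 2 (E(M) = 20/10 = 20*(1/10) = 2)
l(w, o) = -38 + o + w (l(w, o) = (o + w) - 38 = -38 + o + w)
(l(3, 5*(-12)) - 1*(-1255)) + E(28) = ((-38 + 5*(-12) + 3) - 1*(-1255)) + 2 = ((-38 - 60 + 3) + 1255) + 2 = (-95 + 1255) + 2 = 1160 + 2 = 1162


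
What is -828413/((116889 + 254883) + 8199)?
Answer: -828413/379971 ≈ -2.1802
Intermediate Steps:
-828413/((116889 + 254883) + 8199) = -828413/(371772 + 8199) = -828413/379971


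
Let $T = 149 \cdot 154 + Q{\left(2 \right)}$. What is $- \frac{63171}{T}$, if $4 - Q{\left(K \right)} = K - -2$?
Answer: $- \frac{63171}{22946} \approx -2.753$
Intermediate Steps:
$Q{\left(K \right)} = 2 - K$ ($Q{\left(K \right)} = 4 - \left(K - -2\right) = 4 - \left(K + 2\right) = 4 - \left(2 + K\right) = 2 - K$)
$T = 22946$ ($T = 149 \cdot 154 + \left(2 - 2\right) = 22946 + \left(2 - 2\right) = 22946 + 0 = 22946$)
$- \frac{63171}{T} = - \frac{63171}{22946}$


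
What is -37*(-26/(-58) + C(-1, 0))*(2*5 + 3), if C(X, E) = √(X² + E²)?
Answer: -20202/29 ≈ -696.62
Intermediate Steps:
C(X, E) = √(E² + X²)
-37*(-26/(-58) + C(-1, 0))*(2*5 + 3) = -37*(-26/(-58) + √(0² + (-1)²))*(2*5 + 3) = -37*(-26*(-1/58) + √(0 + 1))*(10 + 3) = -37*(13/29 + √1)*13 = -37*(13/29 + 1)*13 = -1554*13/29 = -37*546/29 = -20202/29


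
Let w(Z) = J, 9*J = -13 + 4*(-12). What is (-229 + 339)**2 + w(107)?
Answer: 108839/9 ≈ 12093.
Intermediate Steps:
J = -61/9 (J = (-13 + 4*(-12))/9 = (-13 - 48)/9 = (1/9)*(-61) = -61/9 ≈ -6.7778)
w(Z) = -61/9
(-229 + 339)**2 + w(107) = (-229 + 339)**2 - 61/9 = 110**2 - 61/9 = 12100 - 61/9 = 108839/9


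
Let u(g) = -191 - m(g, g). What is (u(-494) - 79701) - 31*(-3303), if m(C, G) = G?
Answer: 22995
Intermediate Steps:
u(g) = -191 - g
(u(-494) - 79701) - 31*(-3303) = ((-191 - 1*(-494)) - 79701) - 31*(-3303) = ((-191 + 494) - 79701) + 102393 = (303 - 79701) + 102393 = -79398 + 102393 = 22995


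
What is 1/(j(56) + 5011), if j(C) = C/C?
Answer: 1/5012 ≈ 0.00019952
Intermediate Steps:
j(C) = 1
1/(j(56) + 5011) = 1/(1 + 5011) = 1/5012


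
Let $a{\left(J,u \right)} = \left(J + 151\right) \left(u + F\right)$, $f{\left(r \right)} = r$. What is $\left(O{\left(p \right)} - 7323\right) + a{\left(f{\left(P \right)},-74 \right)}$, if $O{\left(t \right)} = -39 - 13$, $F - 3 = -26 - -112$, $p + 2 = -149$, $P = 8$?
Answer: $-4990$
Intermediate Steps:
$p = -151$ ($p = -2 - 149 = -151$)
$F = 89$ ($F = 3 - -86 = 3 + \left(-26 + 112\right) = 3 + 86 = 89$)
$O{\left(t \right)} = -52$ ($O{\left(t \right)} = -39 - 13 = -52$)
$a{\left(J,u \right)} = \left(89 + u\right) \left(151 + J\right)$ ($a{\left(J,u \right)} = \left(J + 151\right) \left(u + 89\right) = \left(151 + J\right) \left(89 + u\right) = \left(89 + u\right) \left(151 + J\right)$)
$\left(O{\left(p \right)} - 7323\right) + a{\left(f{\left(P \right)},-74 \right)} = \left(-52 - 7323\right) + \left(13439 + 89 \cdot 8 + 151 \left(-74\right) + 8 \left(-74\right)\right) = \left(-52 - 7323\right) + \left(13439 + 712 - 11174 - 592\right) = -7375 + 2385 = -4990$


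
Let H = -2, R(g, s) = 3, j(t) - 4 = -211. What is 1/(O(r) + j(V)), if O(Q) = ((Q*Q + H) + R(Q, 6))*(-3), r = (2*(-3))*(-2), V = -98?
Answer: -1/642 ≈ -0.0015576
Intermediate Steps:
j(t) = -207 (j(t) = 4 - 211 = -207)
r = 12 (r = -6*(-2) = 12)
O(Q) = -3 - 3*Q**2 (O(Q) = ((Q*Q - 2) + 3)*(-3) = ((Q**2 - 2) + 3)*(-3) = ((-2 + Q**2) + 3)*(-3) = (1 + Q**2)*(-3) = -3 - 3*Q**2)
1/(O(r) + j(V)) = 1/((-3 - 3*12**2) - 207) = 1/((-3 - 3*144) - 207) = 1/((-3 - 432) - 207) = 1/(-435 - 207) = 1/(-642) = -1/642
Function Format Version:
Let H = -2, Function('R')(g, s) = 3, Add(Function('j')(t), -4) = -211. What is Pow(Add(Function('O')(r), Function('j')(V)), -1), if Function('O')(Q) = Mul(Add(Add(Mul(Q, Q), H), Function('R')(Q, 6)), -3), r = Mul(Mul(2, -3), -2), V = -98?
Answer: Rational(-1, 642) ≈ -0.0015576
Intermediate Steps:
Function('j')(t) = -207 (Function('j')(t) = Add(4, -211) = -207)
r = 12 (r = Mul(-6, -2) = 12)
Function('O')(Q) = Add(-3, Mul(-3, Pow(Q, 2))) (Function('O')(Q) = Mul(Add(Add(Mul(Q, Q), -2), 3), -3) = Mul(Add(Add(Pow(Q, 2), -2), 3), -3) = Mul(Add(Add(-2, Pow(Q, 2)), 3), -3) = Mul(Add(1, Pow(Q, 2)), -3) = Add(-3, Mul(-3, Pow(Q, 2))))
Pow(Add(Function('O')(r), Function('j')(V)), -1) = Pow(Add(Add(-3, Mul(-3, Pow(12, 2))), -207), -1) = Pow(Add(Add(-3, Mul(-3, 144)), -207), -1) = Pow(Add(Add(-3, -432), -207), -1) = Pow(Add(-435, -207), -1) = Pow(-642, -1) = Rational(-1, 642)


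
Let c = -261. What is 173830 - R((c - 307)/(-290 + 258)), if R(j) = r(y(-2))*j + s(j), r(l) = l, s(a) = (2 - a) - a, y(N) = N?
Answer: 173899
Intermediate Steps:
s(a) = 2 - 2*a
R(j) = 2 - 4*j (R(j) = -2*j + (2 - 2*j) = 2 - 4*j)
173830 - R((c - 307)/(-290 + 258)) = 173830 - (2 - 4*(-261 - 307)/(-290 + 258)) = 173830 - (2 - (-2272)/(-32)) = 173830 - (2 - (-2272)*(-1)/32) = 173830 - (2 - 4*71/4) = 173830 - (2 - 71) = 173830 - 1*(-69) = 173830 + 69 = 173899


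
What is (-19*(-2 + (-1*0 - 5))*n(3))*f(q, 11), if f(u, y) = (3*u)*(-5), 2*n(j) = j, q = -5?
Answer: 29925/2 ≈ 14963.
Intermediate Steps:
n(j) = j/2
f(u, y) = -15*u
(-19*(-2 + (-1*0 - 5))*n(3))*f(q, 11) = (-19*(-2 + (-1*0 - 5))*(½)*3)*(-15*(-5)) = -19*(-2 + (0 - 5))*3/2*75 = -19*(-2 - 5)*3/2*75 = -(-133)*3/2*75 = -19*(-21/2)*75 = (399/2)*75 = 29925/2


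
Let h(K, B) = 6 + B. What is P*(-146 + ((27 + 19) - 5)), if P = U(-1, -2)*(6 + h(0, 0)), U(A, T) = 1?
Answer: -1260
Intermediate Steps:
P = 12 (P = 1*(6 + (6 + 0)) = 1*(6 + 6) = 1*12 = 12)
P*(-146 + ((27 + 19) - 5)) = 12*(-146 + ((27 + 19) - 5)) = 12*(-146 + (46 - 5)) = 12*(-146 + 41) = 12*(-105) = -1260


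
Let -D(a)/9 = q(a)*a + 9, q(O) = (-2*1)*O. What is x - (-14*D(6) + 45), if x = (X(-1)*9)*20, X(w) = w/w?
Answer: 8073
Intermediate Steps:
X(w) = 1
q(O) = -2*O
x = 180 (x = (1*9)*20 = 9*20 = 180)
D(a) = -81 + 18*a² (D(a) = -9*((-2*a)*a + 9) = -9*(-2*a² + 9) = -9*(9 - 2*a²) = -81 + 18*a²)
x - (-14*D(6) + 45) = 180 - (-14*(-81 + 18*6²) + 45) = 180 - (-14*(-81 + 18*36) + 45) = 180 - (-14*(-81 + 648) + 45) = 180 - (-14*567 + 45) = 180 - (-7938 + 45) = 180 - 1*(-7893) = 180 + 7893 = 8073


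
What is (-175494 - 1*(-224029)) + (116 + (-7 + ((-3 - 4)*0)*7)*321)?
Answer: 46404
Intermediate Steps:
(-175494 - 1*(-224029)) + (116 + (-7 + ((-3 - 4)*0)*7)*321) = (-175494 + 224029) + (116 + (-7 - 7*0*7)*321) = 48535 + (116 + (-7 + 0*7)*321) = 48535 + (116 + (-7 + 0)*321) = 48535 + (116 - 7*321) = 48535 + (116 - 2247) = 48535 - 2131 = 46404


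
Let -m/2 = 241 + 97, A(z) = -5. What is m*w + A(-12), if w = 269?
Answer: -181849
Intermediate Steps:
m = -676 (m = -2*(241 + 97) = -2*338 = -676)
m*w + A(-12) = -676*269 - 5 = -181844 - 5 = -181849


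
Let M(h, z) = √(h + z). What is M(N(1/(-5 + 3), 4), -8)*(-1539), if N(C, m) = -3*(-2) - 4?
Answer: -1539*I*√6 ≈ -3769.8*I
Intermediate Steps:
N(C, m) = 2 (N(C, m) = 6 - 4 = 2)
M(N(1/(-5 + 3), 4), -8)*(-1539) = √(2 - 8)*(-1539) = √(-6)*(-1539) = (I*√6)*(-1539) = -1539*I*√6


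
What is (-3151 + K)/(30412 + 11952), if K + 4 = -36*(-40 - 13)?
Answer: -1247/42364 ≈ -0.029435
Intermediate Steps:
K = 1904 (K = -4 - 36*(-40 - 13) = -4 - 36*(-53) = -4 + 1908 = 1904)
(-3151 + K)/(30412 + 11952) = (-3151 + 1904)/(30412 + 11952) = -1247/42364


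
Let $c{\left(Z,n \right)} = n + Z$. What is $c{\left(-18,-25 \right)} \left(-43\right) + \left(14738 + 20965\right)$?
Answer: $37552$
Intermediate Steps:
$c{\left(Z,n \right)} = Z + n$
$c{\left(-18,-25 \right)} \left(-43\right) + \left(14738 + 20965\right) = \left(-18 - 25\right) \left(-43\right) + \left(14738 + 20965\right) = \left(-43\right) \left(-43\right) + 35703 = 1849 + 35703 = 37552$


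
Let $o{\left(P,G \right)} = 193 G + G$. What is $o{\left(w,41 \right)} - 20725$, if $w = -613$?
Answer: $-12771$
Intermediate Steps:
$o{\left(P,G \right)} = 194 G$
$o{\left(w,41 \right)} - 20725 = 194 \cdot 41 - 20725 = 7954 - 20725 = -12771$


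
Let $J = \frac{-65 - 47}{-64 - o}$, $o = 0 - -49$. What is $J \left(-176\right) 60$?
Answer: $- \frac{1182720}{113} \approx -10467.0$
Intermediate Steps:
$o = 49$ ($o = 0 + 49 = 49$)
$J = \frac{112}{113}$ ($J = \frac{-65 - 47}{-64 - 49} = - \frac{112}{-64 - 49} = - \frac{112}{-113} = \left(-112\right) \left(- \frac{1}{113}\right) = \frac{112}{113} \approx 0.99115$)
$J \left(-176\right) 60 = \frac{112}{113} \left(-176\right) 60 = \left(- \frac{19712}{113}\right) 60 = - \frac{1182720}{113}$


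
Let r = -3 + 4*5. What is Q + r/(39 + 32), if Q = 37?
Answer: 2644/71 ≈ 37.239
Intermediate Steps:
r = 17 (r = -3 + 20 = 17)
Q + r/(39 + 32) = 37 + 17/(39 + 32) = 37 + 17/71 = 2644/71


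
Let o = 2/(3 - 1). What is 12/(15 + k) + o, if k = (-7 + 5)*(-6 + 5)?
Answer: 29/17 ≈ 1.7059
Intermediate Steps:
k = 2 (k = -2*(-1) = 2)
o = 1 (o = 2/2 = (½)*2 = 1)
12/(15 + k) + o = 12/(15 + 2) + 1 = 12/17 + 1 = 29/17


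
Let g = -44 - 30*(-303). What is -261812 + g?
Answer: -252766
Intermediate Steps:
g = 9046 (g = -44 + 9090 = 9046)
-261812 + g = -261812 + 9046 = -252766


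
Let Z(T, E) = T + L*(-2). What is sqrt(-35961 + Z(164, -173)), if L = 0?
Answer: I*sqrt(35797) ≈ 189.2*I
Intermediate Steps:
Z(T, E) = T (Z(T, E) = T + 0*(-2) = T + 0 = T)
sqrt(-35961 + Z(164, -173)) = sqrt(-35961 + 164) = sqrt(-35797) = I*sqrt(35797)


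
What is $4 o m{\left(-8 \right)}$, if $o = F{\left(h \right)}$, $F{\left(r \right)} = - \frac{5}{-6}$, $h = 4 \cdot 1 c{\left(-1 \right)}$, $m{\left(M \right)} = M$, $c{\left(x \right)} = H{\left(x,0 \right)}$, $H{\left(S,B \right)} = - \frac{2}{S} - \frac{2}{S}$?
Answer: $- \frac{80}{3} \approx -26.667$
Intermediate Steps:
$H{\left(S,B \right)} = - \frac{4}{S}$
$c{\left(x \right)} = - \frac{4}{x}$
$h = 16$ ($h = 4 \cdot 1 \left(- \frac{4}{-1}\right) = 4 \left(\left(-4\right) \left(-1\right)\right) = 4 \cdot 4 = 16$)
$F{\left(r \right)} = \frac{5}{6}$ ($F{\left(r \right)} = \left(-5\right) \left(- \frac{1}{6}\right) = \frac{5}{6}$)
$o = \frac{5}{6} \approx 0.83333$
$4 o m{\left(-8 \right)} = 4 \cdot \frac{5}{6} \left(-8\right) = \frac{10}{3} \left(-8\right) = - \frac{80}{3}$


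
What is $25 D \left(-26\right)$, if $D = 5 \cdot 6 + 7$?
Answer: $-24050$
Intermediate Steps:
$D = 37$ ($D = 30 + 7 = 37$)
$25 D \left(-26\right) = 25 \cdot 37 \left(-26\right) = 925 \left(-26\right) = -24050$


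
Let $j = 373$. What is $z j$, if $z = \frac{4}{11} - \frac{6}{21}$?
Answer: $\frac{2238}{77} \approx 29.065$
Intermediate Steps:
$z = \frac{6}{77}$ ($z = 4 \cdot \frac{1}{11} - \frac{2}{7} = \frac{4}{11} - \frac{2}{7} = \frac{6}{77} \approx 0.077922$)
$z j = \frac{6}{77} \cdot 373 = \frac{2238}{77}$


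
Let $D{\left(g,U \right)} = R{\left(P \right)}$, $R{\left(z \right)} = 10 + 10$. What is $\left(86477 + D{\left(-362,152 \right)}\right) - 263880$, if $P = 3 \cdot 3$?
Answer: $-177383$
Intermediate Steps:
$P = 9$
$R{\left(z \right)} = 20$
$D{\left(g,U \right)} = 20$
$\left(86477 + D{\left(-362,152 \right)}\right) - 263880 = \left(86477 + 20\right) - 263880 = 86497 - 263880 = -177383$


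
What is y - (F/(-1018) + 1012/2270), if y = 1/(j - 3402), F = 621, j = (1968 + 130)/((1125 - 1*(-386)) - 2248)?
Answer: 237622034767/1449701844980 ≈ 0.16391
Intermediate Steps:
j = -2098/737 (j = 2098/((1125 + 386) - 2248) = 2098/(1511 - 2248) = 2098/(-737) = 2098*(-1/737) = -2098/737 ≈ -2.8467)
y = -737/2509372 (y = 1/(-2098/737 - 3402) = 1/(-2509372/737) = -737/2509372 ≈ -0.00029370)
y - (F/(-1018) + 1012/2270) = -737/2509372 - (621/(-1018) + 1012/2270) = -737/2509372 - (621*(-1/1018) + 1012*(1/2270)) = -737/2509372 - (-621/1018 + 506/1135) = -737/2509372 - 1*(-189727/1155430) = -737/2509372 + 189727/1155430 = 237622034767/1449701844980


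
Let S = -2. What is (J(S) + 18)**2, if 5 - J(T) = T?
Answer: 625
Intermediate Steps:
J(T) = 5 - T
(J(S) + 18)**2 = ((5 - 1*(-2)) + 18)**2 = ((5 + 2) + 18)**2 = (7 + 18)**2 = 25**2 = 625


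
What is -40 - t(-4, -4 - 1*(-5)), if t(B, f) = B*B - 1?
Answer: -55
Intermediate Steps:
t(B, f) = -1 + B² (t(B, f) = B² - 1 = -1 + B²)
-40 - t(-4, -4 - 1*(-5)) = -40 - (-1 + (-4)²) = -40 - (-1 + 16) = -40 - 1*15 = -40 - 15 = -55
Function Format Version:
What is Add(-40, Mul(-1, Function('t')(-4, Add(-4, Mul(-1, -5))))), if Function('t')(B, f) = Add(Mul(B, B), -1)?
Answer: -55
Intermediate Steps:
Function('t')(B, f) = Add(-1, Pow(B, 2)) (Function('t')(B, f) = Add(Pow(B, 2), -1) = Add(-1, Pow(B, 2)))
Add(-40, Mul(-1, Function('t')(-4, Add(-4, Mul(-1, -5))))) = Add(-40, Mul(-1, Add(-1, Pow(-4, 2)))) = Add(-40, Mul(-1, Add(-1, 16))) = Add(-40, Mul(-1, 15)) = Add(-40, -15) = -55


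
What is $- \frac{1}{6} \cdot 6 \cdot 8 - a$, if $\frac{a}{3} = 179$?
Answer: $-545$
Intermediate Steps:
$a = 537$ ($a = 3 \cdot 179 = 537$)
$- \frac{1}{6} \cdot 6 \cdot 8 - a = - \frac{1}{6} \cdot 6 \cdot 8 - 537 = \left(-1\right) \frac{1}{6} \cdot 6 \cdot 8 - 537 = \left(- \frac{1}{6}\right) 6 \cdot 8 - 537 = \left(-1\right) 8 - 537 = -8 - 537 = -545$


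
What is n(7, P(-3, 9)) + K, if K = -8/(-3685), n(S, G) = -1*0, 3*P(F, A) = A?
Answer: 8/3685 ≈ 0.0021710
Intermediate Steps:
P(F, A) = A/3
n(S, G) = 0
K = 8/3685 (K = -8*(-1/3685) = 8/3685 ≈ 0.0021710)
n(7, P(-3, 9)) + K = 0 + 8/3685 = 8/3685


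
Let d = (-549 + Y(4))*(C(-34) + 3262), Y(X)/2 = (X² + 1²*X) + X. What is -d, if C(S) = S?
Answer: 1617228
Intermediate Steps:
Y(X) = 2*X² + 4*X (Y(X) = 2*((X² + 1²*X) + X) = 2*((X² + 1*X) + X) = 2*((X² + X) + X) = 2*((X + X²) + X) = 2*(X² + 2*X) = 2*X² + 4*X)
d = -1617228 (d = (-549 + 2*4*(2 + 4))*(-34 + 3262) = (-549 + 2*4*6)*3228 = (-549 + 48)*3228 = -501*3228 = -1617228)
-d = -1*(-1617228) = 1617228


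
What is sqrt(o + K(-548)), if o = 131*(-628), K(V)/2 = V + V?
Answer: 2*I*sqrt(21115) ≈ 290.62*I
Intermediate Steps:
K(V) = 4*V (K(V) = 2*(V + V) = 2*(2*V) = 4*V)
o = -82268
sqrt(o + K(-548)) = sqrt(-82268 + 4*(-548)) = sqrt(-82268 - 2192) = sqrt(-84460) = 2*I*sqrt(21115)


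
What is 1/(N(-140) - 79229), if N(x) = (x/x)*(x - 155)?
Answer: -1/79524 ≈ -1.2575e-5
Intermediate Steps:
N(x) = -155 + x (N(x) = 1*(-155 + x) = -155 + x)
1/(N(-140) - 79229) = 1/((-155 - 140) - 79229) = 1/(-295 - 79229) = 1/(-79524) = -1/79524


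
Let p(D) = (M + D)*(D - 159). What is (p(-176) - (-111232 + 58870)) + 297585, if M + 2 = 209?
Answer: 339562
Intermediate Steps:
M = 207 (M = -2 + 209 = 207)
p(D) = (-159 + D)*(207 + D) (p(D) = (207 + D)*(D - 159) = (207 + D)*(-159 + D) = (-159 + D)*(207 + D))
(p(-176) - (-111232 + 58870)) + 297585 = ((-32913 + (-176)² + 48*(-176)) - (-111232 + 58870)) + 297585 = ((-32913 + 30976 - 8448) - 1*(-52362)) + 297585 = (-10385 + 52362) + 297585 = 41977 + 297585 = 339562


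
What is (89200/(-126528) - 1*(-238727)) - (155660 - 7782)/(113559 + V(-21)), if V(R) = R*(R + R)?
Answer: 24005110113373/100555492 ≈ 2.3873e+5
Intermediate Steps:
V(R) = 2*R² (V(R) = R*(2*R) = 2*R²)
(89200/(-126528) - 1*(-238727)) - (155660 - 7782)/(113559 + V(-21)) = (89200/(-126528) - 1*(-238727)) - (155660 - 7782)/(113559 + 2*(-21)²) = (89200*(-1/126528) + 238727) - 147878/(113559 + 2*441) = (-5575/7908 + 238727) - 147878/(113559 + 882) = 1887847541/7908 - 147878/114441 = 24005110113373/100555492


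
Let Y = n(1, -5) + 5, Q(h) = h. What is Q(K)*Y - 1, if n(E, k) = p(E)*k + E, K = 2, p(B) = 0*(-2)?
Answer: 11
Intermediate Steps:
p(B) = 0
n(E, k) = E (n(E, k) = 0*k + E = 0 + E = E)
Y = 6 (Y = 1 + 5 = 6)
Q(K)*Y - 1 = 2*6 - 1 = 12 - 1 = 11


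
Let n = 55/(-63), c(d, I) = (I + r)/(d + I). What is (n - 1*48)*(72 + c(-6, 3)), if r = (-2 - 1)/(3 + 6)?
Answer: -1970560/567 ≈ -3475.4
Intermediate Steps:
r = -⅓ (r = -3/9 = -3*⅑ = -⅓ ≈ -0.33333)
c(d, I) = (-⅓ + I)/(I + d) (c(d, I) = (I - ⅓)/(d + I) = (-⅓ + I)/(I + d))
n = -55/63 (n = 55*(-1/63) = -55/63 ≈ -0.87302)
(n - 1*48)*(72 + c(-6, 3)) = (-55/63 - 1*48)*(72 + (-⅓ + 3)/(3 - 6)) = (-55/63 - 48)*(72 + (8/3)/(-3)) = -3079*(72 - ⅓*8/3)/63 = -3079*(72 - 8/9)/63 = -3079/63*640/9 = -1970560/567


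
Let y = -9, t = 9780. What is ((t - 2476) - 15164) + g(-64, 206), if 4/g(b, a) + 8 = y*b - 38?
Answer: -2082898/265 ≈ -7860.0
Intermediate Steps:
g(b, a) = 4/(-46 - 9*b) (g(b, a) = 4/(-8 + (-9*b - 38)) = 4/(-8 + (-38 - 9*b)) = 4/(-46 - 9*b))
((t - 2476) - 15164) + g(-64, 206) = ((9780 - 2476) - 15164) + 4/(-46 - 9*(-64)) = (7304 - 15164) + 4/(-46 + 576) = -7860 + 4/530 = -7860 + 4*(1/530) = -7860 + 2/265 = -2082898/265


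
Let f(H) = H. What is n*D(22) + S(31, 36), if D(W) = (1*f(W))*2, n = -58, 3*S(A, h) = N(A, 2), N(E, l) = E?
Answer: -7625/3 ≈ -2541.7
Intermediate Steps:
S(A, h) = A/3
D(W) = 2*W (D(W) = (1*W)*2 = W*2 = 2*W)
n*D(22) + S(31, 36) = -116*22 + (⅓)*31 = -58*44 + 31/3 = -2552 + 31/3 = -7625/3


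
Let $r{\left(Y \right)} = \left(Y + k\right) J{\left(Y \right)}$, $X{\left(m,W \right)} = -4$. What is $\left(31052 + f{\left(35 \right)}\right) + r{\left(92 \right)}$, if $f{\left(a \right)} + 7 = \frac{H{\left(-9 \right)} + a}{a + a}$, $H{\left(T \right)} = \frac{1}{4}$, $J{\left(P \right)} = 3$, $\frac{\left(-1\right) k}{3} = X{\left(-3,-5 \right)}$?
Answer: $\frac{8780101}{280} \approx 31358.0$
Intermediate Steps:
$k = 12$ ($k = \left(-3\right) \left(-4\right) = 12$)
$H{\left(T \right)} = \frac{1}{4}$
$f{\left(a \right)} = -7 + \frac{\frac{1}{4} + a}{2 a}$ ($f{\left(a \right)} = -7 + \frac{\frac{1}{4} + a}{a + a} = -7 + \frac{\frac{1}{4} + a}{2 a}$)
$r{\left(Y \right)} = 36 + 3 Y$ ($r{\left(Y \right)} = \left(Y + 12\right) 3 = \left(12 + Y\right) 3 = 36 + 3 Y$)
$\left(31052 + f{\left(35 \right)}\right) + r{\left(92 \right)} = \left(31052 + \frac{1 - 1820}{8 \cdot 35}\right) + \left(36 + 3 \cdot 92\right) = \left(31052 + \frac{1}{8} \cdot \frac{1}{35} \left(1 - 1820\right)\right) + \left(36 + 276\right) = \left(31052 + \frac{1}{8} \cdot \frac{1}{35} \left(-1819\right)\right) + 312 = \left(31052 - \frac{1819}{280}\right) + 312 = \frac{8692741}{280} + 312 = \frac{8780101}{280}$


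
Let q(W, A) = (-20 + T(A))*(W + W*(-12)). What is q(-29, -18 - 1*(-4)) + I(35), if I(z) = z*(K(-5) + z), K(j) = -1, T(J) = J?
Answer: -9656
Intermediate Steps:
q(W, A) = -11*W*(-20 + A) (q(W, A) = (-20 + A)*(W + W*(-12)) = (-20 + A)*(W - 12*W) = (-20 + A)*(-11*W) = -11*W*(-20 + A))
I(z) = z*(-1 + z)
q(-29, -18 - 1*(-4)) + I(35) = 11*(-29)*(20 - (-18 - 1*(-4))) + 35*(-1 + 35) = 11*(-29)*(20 - (-18 + 4)) + 35*34 = 11*(-29)*(20 - 1*(-14)) + 1190 = 11*(-29)*(20 + 14) + 1190 = 11*(-29)*34 + 1190 = -10846 + 1190 = -9656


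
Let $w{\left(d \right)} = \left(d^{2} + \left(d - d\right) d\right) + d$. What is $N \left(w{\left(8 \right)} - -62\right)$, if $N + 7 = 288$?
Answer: $37654$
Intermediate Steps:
$N = 281$ ($N = -7 + 288 = 281$)
$w{\left(d \right)} = d + d^{2}$ ($w{\left(d \right)} = \left(d^{2} + 0 d\right) + d = \left(d^{2} + 0\right) + d = d^{2} + d = d + d^{2}$)
$N \left(w{\left(8 \right)} - -62\right) = 281 \left(8 \left(1 + 8\right) - -62\right) = 281 \left(8 \cdot 9 + 62\right) = 281 \left(72 + 62\right) = 281 \cdot 134 = 37654$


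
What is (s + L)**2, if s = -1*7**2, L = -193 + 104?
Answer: 19044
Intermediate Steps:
L = -89
s = -49 (s = -1*49 = -49)
(s + L)**2 = (-49 - 89)**2 = (-138)**2 = 19044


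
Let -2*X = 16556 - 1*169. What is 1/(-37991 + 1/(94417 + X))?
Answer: -172447/6551433975 ≈ -2.6322e-5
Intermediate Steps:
X = -16387/2 (X = -(16556 - 1*169)/2 = -(16556 - 169)/2 = -½*16387 = -16387/2 ≈ -8193.5)
1/(-37991 + 1/(94417 + X)) = 1/(-37991 + 1/(94417 - 16387/2)) = 1/(-37991 + 1/(172447/2)) = 1/(-37991 + 2/172447) = 1/(-6551433975/172447) = -172447/6551433975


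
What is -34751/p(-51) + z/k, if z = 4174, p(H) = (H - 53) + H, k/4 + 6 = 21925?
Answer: 49152833/219190 ≈ 224.25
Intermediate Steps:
k = 87676 (k = -24 + 4*21925 = -24 + 87700 = 87676)
p(H) = -53 + 2*H (p(H) = (-53 + H) + H = -53 + 2*H)
-34751/p(-51) + z/k = -34751/(-53 + 2*(-51)) + 4174/87676 = -34751/(-53 - 102) + 4174*(1/87676) = -34751/(-155) + 2087/43838 = -34751*(-1/155) + 2087/43838 = 1121/5 + 2087/43838 = 49152833/219190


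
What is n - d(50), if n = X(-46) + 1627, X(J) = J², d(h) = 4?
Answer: 3739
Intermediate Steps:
n = 3743 (n = (-46)² + 1627 = 2116 + 1627 = 3743)
n - d(50) = 3743 - 1*4 = 3743 - 4 = 3739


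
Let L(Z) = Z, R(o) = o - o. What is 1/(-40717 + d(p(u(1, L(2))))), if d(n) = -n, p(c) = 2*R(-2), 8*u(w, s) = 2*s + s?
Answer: -1/40717 ≈ -2.4560e-5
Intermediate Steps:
R(o) = 0
u(w, s) = 3*s/8 (u(w, s) = (2*s + s)/8 = (3*s)/8 = 3*s/8)
p(c) = 0 (p(c) = 2*0 = 0)
1/(-40717 + d(p(u(1, L(2))))) = 1/(-40717 - 1*0) = 1/(-40717 + 0) = 1/(-40717) = -1/40717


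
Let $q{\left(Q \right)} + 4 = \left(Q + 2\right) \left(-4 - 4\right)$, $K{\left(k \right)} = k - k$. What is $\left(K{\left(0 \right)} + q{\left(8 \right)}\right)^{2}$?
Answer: $7056$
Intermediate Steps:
$K{\left(k \right)} = 0$
$q{\left(Q \right)} = -20 - 8 Q$ ($q{\left(Q \right)} = -4 + \left(Q + 2\right) \left(-4 - 4\right) = -4 + \left(2 + Q\right) \left(-8\right) = -4 - \left(16 + 8 Q\right) = -20 - 8 Q$)
$\left(K{\left(0 \right)} + q{\left(8 \right)}\right)^{2} = \left(0 - 84\right)^{2} = \left(-84\right)^{2} = 7056$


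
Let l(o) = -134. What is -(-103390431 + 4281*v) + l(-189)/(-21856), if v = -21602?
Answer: 2140451984371/10928 ≈ 1.9587e+8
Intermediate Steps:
-(-103390431 + 4281*v) + l(-189)/(-21856) = -4281/(1/(-24151 - 21602)) - 134/(-21856) = -4281/(1/(-45753)) - 134*(-1/21856) = -4281/(-1/45753) + 67/10928 = -4281*(-45753) + 67/10928 = 195868593 + 67/10928 = 2140451984371/10928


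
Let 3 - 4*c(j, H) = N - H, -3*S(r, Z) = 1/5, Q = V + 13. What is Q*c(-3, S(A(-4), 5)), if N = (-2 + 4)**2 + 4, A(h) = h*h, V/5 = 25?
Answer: -874/5 ≈ -174.80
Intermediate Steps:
V = 125 (V = 5*25 = 125)
A(h) = h**2
Q = 138 (Q = 125 + 13 = 138)
S(r, Z) = -1/15 (S(r, Z) = -1/3/5 = -1/3*1/5 = -1/15)
N = 8 (N = 2**2 + 4 = 4 + 4 = 8)
c(j, H) = -5/4 + H/4 (c(j, H) = 3/4 - (8 - H)/4 = 3/4 + (-2 + H/4) = -5/4 + H/4)
Q*c(-3, S(A(-4), 5)) = 138*(-5/4 + (1/4)*(-1/15)) = 138*(-5/4 - 1/60) = 138*(-19/15) = -874/5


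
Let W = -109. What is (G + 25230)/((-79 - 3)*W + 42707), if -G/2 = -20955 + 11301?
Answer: 14846/17215 ≈ 0.86239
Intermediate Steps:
G = 19308 (G = -2*(-20955 + 11301) = -2*(-9654) = 19308)
(G + 25230)/((-79 - 3)*W + 42707) = (19308 + 25230)/((-79 - 3)*(-109) + 42707) = 44538/(-82*(-109) + 42707) = 44538/(8938 + 42707) = 44538/51645 = 44538*(1/51645) = 14846/17215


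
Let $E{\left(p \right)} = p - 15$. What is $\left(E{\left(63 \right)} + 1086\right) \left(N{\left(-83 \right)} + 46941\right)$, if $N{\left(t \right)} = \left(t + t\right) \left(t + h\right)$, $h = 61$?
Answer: $57372462$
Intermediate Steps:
$E{\left(p \right)} = -15 + p$ ($E{\left(p \right)} = p - 15 = -15 + p$)
$N{\left(t \right)} = 2 t \left(61 + t\right)$ ($N{\left(t \right)} = \left(t + t\right) \left(t + 61\right) = 2 t \left(61 + t\right)$)
$\left(E{\left(63 \right)} + 1086\right) \left(N{\left(-83 \right)} + 46941\right) = \left(\left(-15 + 63\right) + 1086\right) \left(2 \left(-83\right) \left(61 - 83\right) + 46941\right) = \left(48 + 1086\right) \left(2 \left(-83\right) \left(-22\right) + 46941\right) = 1134 \left(3652 + 46941\right) = 1134 \cdot 50593 = 57372462$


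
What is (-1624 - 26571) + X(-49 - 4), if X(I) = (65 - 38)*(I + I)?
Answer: -31057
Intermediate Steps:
X(I) = 54*I (X(I) = 27*(2*I) = 54*I)
(-1624 - 26571) + X(-49 - 4) = (-1624 - 26571) + 54*(-49 - 4) = -28195 + 54*(-53) = -28195 - 2862 = -31057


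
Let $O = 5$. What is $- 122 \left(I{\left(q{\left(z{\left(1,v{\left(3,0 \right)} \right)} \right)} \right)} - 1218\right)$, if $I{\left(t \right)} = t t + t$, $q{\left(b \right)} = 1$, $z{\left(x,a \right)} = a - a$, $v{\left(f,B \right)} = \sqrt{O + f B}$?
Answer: $148352$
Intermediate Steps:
$v{\left(f,B \right)} = \sqrt{5 + B f}$ ($v{\left(f,B \right)} = \sqrt{5 + f B} = \sqrt{5 + B f}$)
$z{\left(x,a \right)} = 0$
$I{\left(t \right)} = t + t^{2}$ ($I{\left(t \right)} = t^{2} + t = t + t^{2}$)
$- 122 \left(I{\left(q{\left(z{\left(1,v{\left(3,0 \right)} \right)} \right)} \right)} - 1218\right) = - 122 \left(1 \left(1 + 1\right) - 1218\right) = - 122 \left(1 \cdot 2 - 1218\right) = - 122 \left(2 - 1218\right) = \left(-122\right) \left(-1216\right) = 148352$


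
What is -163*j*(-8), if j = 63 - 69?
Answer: -7824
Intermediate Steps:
j = -6
-163*j*(-8) = -163*(-6)*(-8) = 978*(-8) = -7824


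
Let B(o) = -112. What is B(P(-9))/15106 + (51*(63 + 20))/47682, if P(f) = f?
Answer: 1395317/17149626 ≈ 0.081361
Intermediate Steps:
B(P(-9))/15106 + (51*(63 + 20))/47682 = -112/15106 + (51*(63 + 20))/47682 = -112*1/15106 + (51*83)*(1/47682) = -8/1079 + 4233*(1/47682) = -8/1079 + 1411/15894 = 1395317/17149626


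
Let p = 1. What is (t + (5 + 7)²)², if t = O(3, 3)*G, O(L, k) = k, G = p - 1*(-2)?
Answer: 23409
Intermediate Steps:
G = 3 (G = 1 - 1*(-2) = 1 + 2 = 3)
t = 9 (t = 3*3 = 9)
(t + (5 + 7)²)² = (9 + (5 + 7)²)² = (9 + 12²)² = (9 + 144)² = 153² = 23409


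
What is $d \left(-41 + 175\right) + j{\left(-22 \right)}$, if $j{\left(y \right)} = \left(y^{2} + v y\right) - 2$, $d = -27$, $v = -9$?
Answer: $-2938$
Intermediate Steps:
$j{\left(y \right)} = -2 + y^{2} - 9 y$ ($j{\left(y \right)} = \left(y^{2} - 9 y\right) - 2 = -2 + y^{2} - 9 y$)
$d \left(-41 + 175\right) + j{\left(-22 \right)} = - 27 \left(-41 + 175\right) - \left(-196 - 484\right) = \left(-27\right) 134 + \left(-2 + 484 + 198\right) = -3618 + 680 = -2938$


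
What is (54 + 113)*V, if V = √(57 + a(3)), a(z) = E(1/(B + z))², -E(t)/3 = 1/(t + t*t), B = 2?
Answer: 167*√853/2 ≈ 2438.7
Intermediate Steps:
E(t) = -3/(t + t²) (E(t) = -3/(t + t*t) = -3/(t + t²))
a(z) = 9*(2 + z)²/(1 + 1/(2 + z))² (a(z) = (-3/((1/(2 + z))*(1 + 1/(2 + z))))² = (-3*(2 + z)/(1 + 1/(2 + z)))² = 9*(2 + z)²/(1 + 1/(2 + z))²)
V = √853/2 (V = √(57 + 9*(2 + 3)⁴/(3 + 3)²) = √(57 + 9*5⁴/6²) = √(57 + 9*625*(1/36)) = √(57 + 625/4) = √(853/4) = √853/2 ≈ 14.603)
(54 + 113)*V = (54 + 113)*(√853/2) = 167*(√853/2) = 167*√853/2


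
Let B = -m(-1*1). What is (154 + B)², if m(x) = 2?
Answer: 23104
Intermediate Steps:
B = -2 (B = -1*2 = -2)
(154 + B)² = (154 - 2)² = 152² = 23104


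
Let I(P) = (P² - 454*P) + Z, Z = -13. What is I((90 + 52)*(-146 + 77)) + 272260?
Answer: 100721343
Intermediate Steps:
I(P) = -13 + P² - 454*P (I(P) = (P² - 454*P) - 13 = -13 + P² - 454*P)
I((90 + 52)*(-146 + 77)) + 272260 = (-13 + ((90 + 52)*(-146 + 77))² - 454*(90 + 52)*(-146 + 77)) + 272260 = (-13 + (142*(-69))² - 64468*(-69)) + 272260 = (-13 + (-9798)² - 454*(-9798)) + 272260 = (-13 + 96000804 + 4448292) + 272260 = 100449083 + 272260 = 100721343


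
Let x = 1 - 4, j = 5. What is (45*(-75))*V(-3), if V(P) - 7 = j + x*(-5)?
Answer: -91125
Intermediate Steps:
x = -3
V(P) = 27 (V(P) = 7 + (5 - 3*(-5)) = 7 + (5 + 15) = 7 + 20 = 27)
(45*(-75))*V(-3) = (45*(-75))*27 = -3375*27 = -91125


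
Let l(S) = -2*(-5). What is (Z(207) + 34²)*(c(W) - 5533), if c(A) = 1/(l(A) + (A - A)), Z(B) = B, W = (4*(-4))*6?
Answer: -75413427/10 ≈ -7.5413e+6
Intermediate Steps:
l(S) = 10
W = -96 (W = -16*6 = -96)
c(A) = ⅒ (c(A) = 1/(10 + (A - A)) = 1/(10 + 0) = 1/10 = ⅒)
(Z(207) + 34²)*(c(W) - 5533) = (207 + 34²)*(⅒ - 5533) = (207 + 1156)*(-55329/10) = 1363*(-55329/10) = -75413427/10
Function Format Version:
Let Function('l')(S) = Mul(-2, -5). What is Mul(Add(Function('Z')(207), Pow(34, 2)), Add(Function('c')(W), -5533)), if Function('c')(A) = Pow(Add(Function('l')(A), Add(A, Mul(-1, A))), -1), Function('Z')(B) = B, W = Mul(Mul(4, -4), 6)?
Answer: Rational(-75413427, 10) ≈ -7.5413e+6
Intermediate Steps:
Function('l')(S) = 10
W = -96 (W = Mul(-16, 6) = -96)
Function('c')(A) = Rational(1, 10) (Function('c')(A) = Pow(Add(10, Add(A, Mul(-1, A))), -1) = Pow(Add(10, 0), -1) = Pow(10, -1) = Rational(1, 10))
Mul(Add(Function('Z')(207), Pow(34, 2)), Add(Function('c')(W), -5533)) = Mul(Add(207, Pow(34, 2)), Add(Rational(1, 10), -5533)) = Mul(Add(207, 1156), Rational(-55329, 10)) = Mul(1363, Rational(-55329, 10)) = Rational(-75413427, 10)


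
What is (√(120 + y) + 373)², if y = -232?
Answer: 139017 + 2984*I*√7 ≈ 1.3902e+5 + 7894.9*I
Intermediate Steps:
(√(120 + y) + 373)² = (√(120 - 232) + 373)² = (√(-112) + 373)² = (4*I*√7 + 373)² = (373 + 4*I*√7)²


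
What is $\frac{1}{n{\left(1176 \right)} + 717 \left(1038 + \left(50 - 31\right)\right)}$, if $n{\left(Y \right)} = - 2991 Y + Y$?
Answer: $- \frac{1}{2758371} \approx -3.6253 \cdot 10^{-7}$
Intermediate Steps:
$n{\left(Y \right)} = - 2990 Y$
$\frac{1}{n{\left(1176 \right)} + 717 \left(1038 + \left(50 - 31\right)\right)} = \frac{1}{\left(-2990\right) 1176 + 717 \left(1038 + \left(50 - 31\right)\right)} = \frac{1}{-3516240 + 717 \left(1038 + 19\right)} = \frac{1}{-3516240 + 717 \cdot 1057} = \frac{1}{-3516240 + 757869} = \frac{1}{-2758371} = - \frac{1}{2758371}$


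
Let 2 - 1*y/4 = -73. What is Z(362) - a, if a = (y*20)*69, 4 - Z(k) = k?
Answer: -414358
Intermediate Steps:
y = 300 (y = 8 - 4*(-73) = 8 + 292 = 300)
Z(k) = 4 - k
a = 414000 (a = (300*20)*69 = 6000*69 = 414000)
Z(362) - a = (4 - 1*362) - 1*414000 = (4 - 362) - 414000 = -358 - 414000 = -414358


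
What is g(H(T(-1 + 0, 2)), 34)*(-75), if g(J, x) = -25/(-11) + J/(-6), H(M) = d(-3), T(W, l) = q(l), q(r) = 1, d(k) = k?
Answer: -4575/22 ≈ -207.95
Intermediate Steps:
T(W, l) = 1
H(M) = -3
g(J, x) = 25/11 - J/6 (g(J, x) = -25*(-1/11) + J*(-1/6) = 25/11 - J/6)
g(H(T(-1 + 0, 2)), 34)*(-75) = (25/11 - 1/6*(-3))*(-75) = (25/11 + 1/2)*(-75) = (61/22)*(-75) = -4575/22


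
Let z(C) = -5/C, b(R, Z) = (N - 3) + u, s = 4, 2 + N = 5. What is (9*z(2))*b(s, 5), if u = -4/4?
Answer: 45/2 ≈ 22.500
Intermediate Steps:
N = 3 (N = -2 + 5 = 3)
u = -1 (u = -4*¼ = -1)
b(R, Z) = -1 (b(R, Z) = (3 - 3) - 1 = 0 - 1 = -1)
(9*z(2))*b(s, 5) = (9*(-5/2))*(-1) = -45/2*(-1) = 45/2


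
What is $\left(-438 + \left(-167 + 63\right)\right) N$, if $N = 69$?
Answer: $-37398$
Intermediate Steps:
$\left(-438 + \left(-167 + 63\right)\right) N = \left(-438 + \left(-167 + 63\right)\right) 69 = \left(-438 - 104\right) 69 = \left(-542\right) 69 = -37398$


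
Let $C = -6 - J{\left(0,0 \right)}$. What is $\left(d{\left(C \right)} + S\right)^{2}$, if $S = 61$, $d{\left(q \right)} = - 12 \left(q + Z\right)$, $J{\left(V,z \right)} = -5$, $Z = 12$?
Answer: $5041$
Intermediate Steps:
$C = -1$ ($C = -6 - -5 = -6 + 5 = -1$)
$d{\left(q \right)} = -144 - 12 q$ ($d{\left(q \right)} = - 12 \left(q + 12\right) = - 12 \left(12 + q\right) = -144 - 12 q$)
$\left(d{\left(C \right)} + S\right)^{2} = \left(\left(-144 - -12\right) + 61\right)^{2} = \left(\left(-144 + 12\right) + 61\right)^{2} = \left(-132 + 61\right)^{2} = \left(-71\right)^{2} = 5041$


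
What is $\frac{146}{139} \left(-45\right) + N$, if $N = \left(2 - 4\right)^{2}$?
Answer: $- \frac{6014}{139} \approx -43.266$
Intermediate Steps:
$N = 4$ ($N = \left(-2\right)^{2} = 4$)
$\frac{146}{139} \left(-45\right) + N = \frac{146}{139} \left(-45\right) + 4 = - \frac{6570}{139} + 4 = - \frac{6014}{139}$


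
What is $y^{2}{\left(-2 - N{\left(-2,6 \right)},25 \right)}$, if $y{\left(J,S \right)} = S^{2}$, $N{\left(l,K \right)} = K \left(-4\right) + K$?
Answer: $390625$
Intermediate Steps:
$N{\left(l,K \right)} = - 3 K$ ($N{\left(l,K \right)} = - 4 K + K = - 3 K$)
$y^{2}{\left(-2 - N{\left(-2,6 \right)},25 \right)} = \left(25^{2}\right)^{2} = 625^{2} = 390625$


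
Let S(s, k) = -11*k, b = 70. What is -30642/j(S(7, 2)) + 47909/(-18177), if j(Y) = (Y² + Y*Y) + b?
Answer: -101118196/3144621 ≈ -32.156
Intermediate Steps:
j(Y) = 70 + 2*Y² (j(Y) = (Y² + Y*Y) + 70 = (Y² + Y²) + 70 = 2*Y² + 70 = 70 + 2*Y²)
-30642/j(S(7, 2)) + 47909/(-18177) = -30642/(70 + 2*(-11*2)²) + 47909/(-18177) = -30642/(70 + 2*(-22)²) + 47909*(-1/18177) = -30642/(70 + 2*484) - 47909/18177 = -30642/(70 + 968) - 47909/18177 = -30642/1038 - 47909/18177 = -30642*1/1038 - 47909/18177 = -5107/173 - 47909/18177 = -101118196/3144621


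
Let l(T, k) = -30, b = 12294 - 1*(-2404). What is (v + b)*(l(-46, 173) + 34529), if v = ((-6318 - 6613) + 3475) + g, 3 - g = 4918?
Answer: 11281173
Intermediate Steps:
b = 14698 (b = 12294 + 2404 = 14698)
g = -4915 (g = 3 - 1*4918 = 3 - 4918 = -4915)
v = -14371 (v = ((-6318 - 6613) + 3475) - 4915 = (-12931 + 3475) - 4915 = -9456 - 4915 = -14371)
(v + b)*(l(-46, 173) + 34529) = (-14371 + 14698)*(-30 + 34529) = 327*34499 = 11281173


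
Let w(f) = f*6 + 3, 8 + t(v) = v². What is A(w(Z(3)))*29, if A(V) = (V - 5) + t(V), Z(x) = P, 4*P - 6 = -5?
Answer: 1363/4 ≈ 340.75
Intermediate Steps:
P = ¼ (P = 3/2 + (¼)*(-5) = 3/2 - 5/4 = ¼ ≈ 0.25000)
Z(x) = ¼
t(v) = -8 + v²
w(f) = 3 + 6*f (w(f) = 6*f + 3 = 3 + 6*f)
A(V) = -13 + V + V² (A(V) = (V - 5) + (-8 + V²) = (-5 + V) + (-8 + V²) = -13 + V + V²)
A(w(Z(3)))*29 = (-13 + (3 + 6*(¼)) + (3 + 6*(¼))²)*29 = (-13 + (3 + 3/2) + (3 + 3/2)²)*29 = (-13 + 9/2 + (9/2)²)*29 = (-13 + 9/2 + 81/4)*29 = (47/4)*29 = 1363/4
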